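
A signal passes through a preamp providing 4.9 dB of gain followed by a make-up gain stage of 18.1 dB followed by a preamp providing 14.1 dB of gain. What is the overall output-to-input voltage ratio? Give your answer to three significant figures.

Net gain = 4.9 + 18.1 + 14.1 = 37.1 dB.
Voltage ratio = 10^(37.1/20) = 71.6.

71.6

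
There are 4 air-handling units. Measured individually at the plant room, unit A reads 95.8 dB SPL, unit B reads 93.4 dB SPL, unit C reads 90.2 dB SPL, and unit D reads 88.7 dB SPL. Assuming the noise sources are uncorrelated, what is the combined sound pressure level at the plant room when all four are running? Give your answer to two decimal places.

Uncorrelated sources add in intensity (power), not in dB.
L_total = 10·log₁₀(10^(95.8/10) + 10^(93.4/10) + 10^(90.2/10) + 10^(88.7/10)) = 10·log₁₀(7778000000) = 98.91 dB SPL.

98.91 dB SPL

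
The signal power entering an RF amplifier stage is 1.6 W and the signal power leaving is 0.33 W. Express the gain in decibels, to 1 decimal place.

Power is a power quantity, so gain = 10·log₁₀(P_out/P_in).
10·log₁₀(0.33/1.6) = 10·log₁₀(0.2062) = -6.9 dB.

-6.9 dB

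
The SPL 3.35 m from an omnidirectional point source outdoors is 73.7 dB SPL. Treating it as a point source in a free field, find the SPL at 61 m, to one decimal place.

For a point source in a free field, ΔL = −20·log₁₀(d₂/d₁).
ΔL = −20·log₁₀(61/3.35) = -25.21 dB, so L₂ = 73.7 + (-25.21) = 48.5 dB SPL.

48.5 dB SPL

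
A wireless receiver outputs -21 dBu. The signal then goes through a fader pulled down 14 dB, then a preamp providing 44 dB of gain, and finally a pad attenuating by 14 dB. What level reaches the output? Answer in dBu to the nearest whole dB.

In dB, series stages simply add:
-21 − 14 + 44 − 14 = -5 dBu.

-5 dBu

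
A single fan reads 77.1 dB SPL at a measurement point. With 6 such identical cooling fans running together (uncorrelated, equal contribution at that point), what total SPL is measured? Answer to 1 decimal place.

6 equal incoherent sources raise the level by 10·log₁₀(6) = 7.78 dB.
L_total = 77.1 + 7.78 = 84.9 dB SPL.

84.9 dB SPL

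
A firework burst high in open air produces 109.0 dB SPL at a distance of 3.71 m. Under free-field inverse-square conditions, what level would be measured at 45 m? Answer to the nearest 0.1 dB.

Inverse-square spreading gives ΔL = −20·log₁₀(d₂/d₁).
ΔL = −20·log₁₀(45/3.71) = -21.68 dB, so L₂ = 109.0 + (-21.68) = 87.3 dB SPL.

87.3 dB SPL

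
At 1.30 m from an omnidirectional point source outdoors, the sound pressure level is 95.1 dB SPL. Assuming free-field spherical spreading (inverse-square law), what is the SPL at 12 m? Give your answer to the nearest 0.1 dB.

Free-field point source: level drops by 20·log₁₀ of the distance ratio.
ΔL = −20·log₁₀(12/1.30) = -19.30 dB, so L₂ = 95.1 + (-19.30) = 75.8 dB SPL.

75.8 dB SPL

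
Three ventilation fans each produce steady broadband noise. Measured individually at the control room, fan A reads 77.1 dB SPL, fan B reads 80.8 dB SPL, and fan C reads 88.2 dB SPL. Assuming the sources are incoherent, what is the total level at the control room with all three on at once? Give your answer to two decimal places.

Add the sources as powers (linear), then convert back to dB:
L_total = 10·log₁₀(10^(77.1/10) + 10^(80.8/10) + 10^(88.2/10)) = 10·log₁₀(832200000) = 89.20 dB SPL.

89.20 dB SPL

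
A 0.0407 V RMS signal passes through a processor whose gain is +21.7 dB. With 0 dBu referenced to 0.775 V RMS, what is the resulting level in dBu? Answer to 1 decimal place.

Input level: 20·log₁₀(0.0407/0.775) = -25.59 dBu.
Output: -25.59 + 21.7 = -3.9 dBu.

-3.9 dBu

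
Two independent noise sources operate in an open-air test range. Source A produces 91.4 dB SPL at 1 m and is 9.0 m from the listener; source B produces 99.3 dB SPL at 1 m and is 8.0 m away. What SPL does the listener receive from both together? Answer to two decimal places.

81.76 dB SPL

At the listener: L_A = 91.4 − 20·log₁₀(9.0) = 72.315 dB; L_B = 99.3 − 20·log₁₀(8.0) = 81.238 dB.
Combined: 10·log₁₀(10^(72.315/10)+10^(81.238/10)) = 81.76 dB SPL.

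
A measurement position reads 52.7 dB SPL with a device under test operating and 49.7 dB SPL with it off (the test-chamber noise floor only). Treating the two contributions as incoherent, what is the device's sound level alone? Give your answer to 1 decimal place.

49.7 dB SPL

Subtract intensities: L_src = 10·log₁₀(10^(L_total/10) − 10^(L_bg/10)).
L_src = 10·log₁₀(10^(52.7/10) − 10^(49.7/10)) = 10·log₁₀(92880) = 49.7 dB SPL.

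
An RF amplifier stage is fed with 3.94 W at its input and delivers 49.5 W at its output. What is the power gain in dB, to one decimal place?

11.0 dB

Power is a power quantity, so gain = 10·log₁₀(P_out/P_in).
10·log₁₀(49.5/3.94) = 10·log₁₀(12.56) = 11.0 dB.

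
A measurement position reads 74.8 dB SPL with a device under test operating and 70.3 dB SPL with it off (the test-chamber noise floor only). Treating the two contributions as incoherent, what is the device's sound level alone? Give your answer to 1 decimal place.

Subtract intensities: L_src = 10·log₁₀(10^(L_total/10) − 10^(L_bg/10)).
L_src = 10·log₁₀(10^(74.8/10) − 10^(70.3/10)) = 10·log₁₀(19480000) = 72.9 dB SPL.

72.9 dB SPL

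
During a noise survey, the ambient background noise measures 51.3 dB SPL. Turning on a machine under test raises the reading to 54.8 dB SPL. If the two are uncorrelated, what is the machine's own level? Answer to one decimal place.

52.2 dB SPL

Subtract intensities: L_src = 10·log₁₀(10^(L_total/10) − 10^(L_bg/10)).
L_src = 10·log₁₀(10^(54.8/10) − 10^(51.3/10)) = 10·log₁₀(167100) = 52.2 dB SPL.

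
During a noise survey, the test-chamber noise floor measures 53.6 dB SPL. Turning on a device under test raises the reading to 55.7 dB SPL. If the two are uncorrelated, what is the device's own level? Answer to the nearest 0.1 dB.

Remove the background by subtracting linear intensities:
L_src = 10·log₁₀(10^(55.7/10) − 10^(53.6/10)) = 10·log₁₀(142400) = 51.5 dB SPL.

51.5 dB SPL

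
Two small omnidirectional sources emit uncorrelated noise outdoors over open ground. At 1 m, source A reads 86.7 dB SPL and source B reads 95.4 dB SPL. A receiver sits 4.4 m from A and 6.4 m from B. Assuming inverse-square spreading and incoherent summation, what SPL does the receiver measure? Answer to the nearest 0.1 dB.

At the listener: L_A = 86.7 − 20·log₁₀(4.4) = 73.83 dB; L_B = 95.4 − 20·log₁₀(6.4) = 79.28 dB.
Combined: 10·log₁₀(10^(73.83/10)+10^(79.28/10)) = 80.4 dB SPL.

80.4 dB SPL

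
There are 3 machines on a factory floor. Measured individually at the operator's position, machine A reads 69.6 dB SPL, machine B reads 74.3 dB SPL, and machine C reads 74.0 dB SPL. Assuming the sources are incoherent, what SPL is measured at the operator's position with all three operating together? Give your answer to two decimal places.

77.86 dB SPL

Uncorrelated sources add in intensity (power), not in dB.
L_total = 10·log₁₀(10^(69.6/10) + 10^(74.3/10) + 10^(74.0/10)) = 10·log₁₀(61150000) = 77.86 dB SPL.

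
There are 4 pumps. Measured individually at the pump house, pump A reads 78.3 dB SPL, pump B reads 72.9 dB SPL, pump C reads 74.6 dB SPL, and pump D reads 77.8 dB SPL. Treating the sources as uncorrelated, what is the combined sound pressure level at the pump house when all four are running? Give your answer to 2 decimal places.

82.46 dB SPL

Add the sources as powers (linear), then convert back to dB:
L_total = 10·log₁₀(10^(78.3/10) + 10^(72.9/10) + 10^(74.6/10) + 10^(77.8/10)) = 10·log₁₀(176200000) = 82.46 dB SPL.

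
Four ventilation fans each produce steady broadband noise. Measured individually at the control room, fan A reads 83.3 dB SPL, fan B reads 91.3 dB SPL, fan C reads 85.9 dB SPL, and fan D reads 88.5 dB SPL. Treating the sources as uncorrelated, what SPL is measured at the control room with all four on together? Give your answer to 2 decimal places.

94.25 dB SPL

Add the sources as powers (linear), then convert back to dB:
L_total = 10·log₁₀(10^(83.3/10) + 10^(91.3/10) + 10^(85.9/10) + 10^(88.5/10)) = 10·log₁₀(2660000000) = 94.25 dB SPL.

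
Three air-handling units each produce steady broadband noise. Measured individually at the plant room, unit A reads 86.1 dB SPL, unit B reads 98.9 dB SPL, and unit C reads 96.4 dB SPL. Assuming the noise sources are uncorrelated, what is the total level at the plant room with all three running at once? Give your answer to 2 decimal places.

Incoherent sources sum as intensities:
L_total = 10·log₁₀(10^(86.1/10) + 10^(98.9/10) + 10^(96.4/10)) = 10·log₁₀(12535000000) = 100.98 dB SPL.

100.98 dB SPL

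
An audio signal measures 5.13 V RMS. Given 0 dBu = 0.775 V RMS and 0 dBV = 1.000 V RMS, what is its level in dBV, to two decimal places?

+14.20 dBV

dBV = 20·log₁₀(V / 1.000 V).
20·log₁₀(5.13/1.000) = +14.20 dBV.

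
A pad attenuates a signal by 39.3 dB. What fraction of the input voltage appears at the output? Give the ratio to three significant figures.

Voltage ratio = 10^(dB/20).
10^(-39.3/20) = 10^(-1.965) = 0.0108.

0.0108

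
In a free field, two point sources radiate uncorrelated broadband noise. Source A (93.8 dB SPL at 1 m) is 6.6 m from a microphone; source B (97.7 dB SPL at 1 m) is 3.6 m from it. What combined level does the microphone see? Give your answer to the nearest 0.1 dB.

87.1 dB SPL

At the listener: L_A = 93.8 − 20·log₁₀(6.6) = 77.41 dB; L_B = 97.7 − 20·log₁₀(3.6) = 86.57 dB.
Combined: 10·log₁₀(10^(77.41/10)+10^(86.57/10)) = 87.1 dB SPL.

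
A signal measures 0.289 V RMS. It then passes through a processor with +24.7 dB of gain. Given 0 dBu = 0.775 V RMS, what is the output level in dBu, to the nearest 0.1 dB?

Input level: 20·log₁₀(0.289/0.775) = -8.57 dBu.
Output: -8.57 + 24.7 = +16.1 dBu.

+16.1 dBu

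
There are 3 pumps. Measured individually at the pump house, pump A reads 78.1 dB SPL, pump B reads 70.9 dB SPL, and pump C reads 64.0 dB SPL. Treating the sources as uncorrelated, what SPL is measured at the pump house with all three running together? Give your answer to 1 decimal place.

79.0 dB SPL

Add the sources as powers (linear), then convert back to dB:
L_total = 10·log₁₀(10^(78.1/10) + 10^(70.9/10) + 10^(64.0/10)) = 10·log₁₀(79380000) = 79.0 dB SPL.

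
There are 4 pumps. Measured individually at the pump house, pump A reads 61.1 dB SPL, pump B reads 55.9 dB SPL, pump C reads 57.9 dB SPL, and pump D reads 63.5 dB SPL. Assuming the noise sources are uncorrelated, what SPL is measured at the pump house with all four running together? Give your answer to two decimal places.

66.56 dB SPL

Uncorrelated sources add in intensity (power), not in dB.
L_total = 10·log₁₀(10^(61.1/10) + 10^(55.9/10) + 10^(57.9/10) + 10^(63.5/10)) = 10·log₁₀(4533000) = 66.56 dB SPL.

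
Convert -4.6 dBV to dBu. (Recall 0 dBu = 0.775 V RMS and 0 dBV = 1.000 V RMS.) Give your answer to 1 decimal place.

The offset between the scales is 20·log₁₀(0.775/1.000) = −2.214 dB.
So dBu = -4.6 + 2.214 = -2.4 dBu.

-2.4 dBu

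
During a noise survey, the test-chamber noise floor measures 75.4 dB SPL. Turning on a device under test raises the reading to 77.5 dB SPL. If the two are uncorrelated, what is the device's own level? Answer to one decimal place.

73.3 dB SPL

Subtract intensities: L_src = 10·log₁₀(10^(L_total/10) − 10^(L_bg/10)).
L_src = 10·log₁₀(10^(77.5/10) − 10^(75.4/10)) = 10·log₁₀(21560000) = 73.3 dB SPL.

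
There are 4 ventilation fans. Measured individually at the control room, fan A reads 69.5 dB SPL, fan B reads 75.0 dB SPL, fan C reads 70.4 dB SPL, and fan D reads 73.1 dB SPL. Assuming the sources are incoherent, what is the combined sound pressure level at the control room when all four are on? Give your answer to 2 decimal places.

Add the sources as powers (linear), then convert back to dB:
L_total = 10·log₁₀(10^(69.5/10) + 10^(75.0/10) + 10^(70.4/10) + 10^(73.1/10)) = 10·log₁₀(71920000) = 78.57 dB SPL.

78.57 dB SPL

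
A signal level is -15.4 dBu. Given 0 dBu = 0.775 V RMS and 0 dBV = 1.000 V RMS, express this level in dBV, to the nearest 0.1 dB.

-17.6 dBV

The offset between the scales is 20·log₁₀(0.775/1.000) = −2.214 dB.
So dBV = -15.4 − 2.214 = -17.6 dBV.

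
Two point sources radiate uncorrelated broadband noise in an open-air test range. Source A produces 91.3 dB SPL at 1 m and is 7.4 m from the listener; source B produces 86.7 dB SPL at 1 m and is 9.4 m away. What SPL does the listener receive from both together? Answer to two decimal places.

At the listener: L_A = 91.3 − 20·log₁₀(7.4) = 73.915 dB; L_B = 86.7 − 20·log₁₀(9.4) = 67.237 dB.
Combined: 10·log₁₀(10^(73.915/10)+10^(67.237/10)) = 74.76 dB SPL.

74.76 dB SPL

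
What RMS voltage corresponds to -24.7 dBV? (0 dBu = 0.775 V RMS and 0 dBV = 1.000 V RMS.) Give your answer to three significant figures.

0.0582 V

V = 1.000 V × 10^(-24.7/20).
= 1.000 × 0.05821 = 0.0582 V.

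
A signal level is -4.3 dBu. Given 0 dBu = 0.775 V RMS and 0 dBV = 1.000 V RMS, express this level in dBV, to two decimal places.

-6.51 dBV

The offset between the scales is 20·log₁₀(0.775/1.000) = −2.214 dB.
So dBV = -4.3 − 2.214 = -6.51 dBV.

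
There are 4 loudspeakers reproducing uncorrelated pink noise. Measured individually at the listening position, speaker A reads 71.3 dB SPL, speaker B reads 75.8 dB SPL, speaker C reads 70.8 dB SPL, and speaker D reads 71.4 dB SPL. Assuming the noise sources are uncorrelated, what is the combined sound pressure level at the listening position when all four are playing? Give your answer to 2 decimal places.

78.88 dB SPL

Uncorrelated sources add in intensity (power), not in dB.
L_total = 10·log₁₀(10^(71.3/10) + 10^(75.8/10) + 10^(70.8/10) + 10^(71.4/10)) = 10·log₁₀(77340000) = 78.88 dB SPL.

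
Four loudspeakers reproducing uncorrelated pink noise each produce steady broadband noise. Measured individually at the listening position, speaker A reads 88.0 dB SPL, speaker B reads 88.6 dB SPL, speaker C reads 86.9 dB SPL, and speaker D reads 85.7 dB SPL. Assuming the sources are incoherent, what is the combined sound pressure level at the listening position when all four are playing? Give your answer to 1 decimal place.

Incoherent sources sum as intensities:
L_total = 10·log₁₀(10^(88.0/10) + 10^(88.6/10) + 10^(86.9/10) + 10^(85.7/10)) = 10·log₁₀(2217000000) = 93.5 dB SPL.

93.5 dB SPL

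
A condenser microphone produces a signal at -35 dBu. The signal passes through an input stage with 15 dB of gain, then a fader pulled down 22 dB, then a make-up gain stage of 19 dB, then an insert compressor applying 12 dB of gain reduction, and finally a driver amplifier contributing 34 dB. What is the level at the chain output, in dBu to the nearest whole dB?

Cascaded gains and losses add directly in dB.
-35 + 15 − 22 + 19 − 12 + 34 = -1 dBu.

-1 dBu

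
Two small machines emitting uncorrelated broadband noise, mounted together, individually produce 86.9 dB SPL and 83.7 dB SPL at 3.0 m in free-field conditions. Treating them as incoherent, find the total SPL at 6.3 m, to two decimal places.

Combined at 3.0 m: 10·log₁₀(10^(86.9/10)+10^(83.7/10)) = 88.599 dB SPL.
Then apply −20·log₁₀(6.3/3.0) = -6.444 dB → 82.15 dB SPL.

82.15 dB SPL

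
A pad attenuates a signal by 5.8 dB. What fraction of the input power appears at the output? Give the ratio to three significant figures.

Power ratio = 10^(dB/10).
10^(-5.8/10) = 10^(-0.5800) = 0.263.

0.263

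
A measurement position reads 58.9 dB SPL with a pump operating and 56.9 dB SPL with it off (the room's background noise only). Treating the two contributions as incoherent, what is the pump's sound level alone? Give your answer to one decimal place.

54.6 dB SPL

Subtract intensities: L_src = 10·log₁₀(10^(L_total/10) − 10^(L_bg/10)).
L_src = 10·log₁₀(10^(58.9/10) − 10^(56.9/10)) = 10·log₁₀(286500) = 54.6 dB SPL.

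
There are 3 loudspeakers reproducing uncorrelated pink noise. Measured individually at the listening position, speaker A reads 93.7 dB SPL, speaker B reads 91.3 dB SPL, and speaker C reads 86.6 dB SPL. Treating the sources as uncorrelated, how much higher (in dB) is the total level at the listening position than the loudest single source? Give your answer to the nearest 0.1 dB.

Uncorrelated sources add in intensity (power), not in dB.
L_total = 10·log₁₀(10^(93.7/10) + 10^(91.3/10) + 10^(86.6/10)) = 96.18 dB SPL.
Excess over the loudest (93.7 dB): 96.18 − 93.7 = 2.5 dB.

2.5 dB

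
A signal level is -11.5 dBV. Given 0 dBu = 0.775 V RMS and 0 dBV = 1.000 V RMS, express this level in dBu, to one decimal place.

-9.3 dBu

The offset between the scales is 20·log₁₀(0.775/1.000) = −2.214 dB.
So dBu = -11.5 + 2.214 = -9.3 dBu.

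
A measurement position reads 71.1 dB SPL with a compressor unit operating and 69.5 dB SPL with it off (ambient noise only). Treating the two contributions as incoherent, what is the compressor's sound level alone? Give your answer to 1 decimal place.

66.0 dB SPL

Remove the background by subtracting linear intensities:
L_src = 10·log₁₀(10^(71.1/10) − 10^(69.5/10)) = 10·log₁₀(3970000) = 66.0 dB SPL.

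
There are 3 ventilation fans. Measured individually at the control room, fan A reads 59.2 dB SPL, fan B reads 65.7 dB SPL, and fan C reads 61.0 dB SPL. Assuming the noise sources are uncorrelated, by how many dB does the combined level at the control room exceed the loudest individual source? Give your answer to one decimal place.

Add the sources as powers (linear), then convert back to dB:
L_total = 10·log₁₀(10^(59.2/10) + 10^(65.7/10) + 10^(61.0/10)) = 67.64 dB SPL.
Excess over the loudest (65.7 dB): 67.64 − 65.7 = 1.9 dB.

1.9 dB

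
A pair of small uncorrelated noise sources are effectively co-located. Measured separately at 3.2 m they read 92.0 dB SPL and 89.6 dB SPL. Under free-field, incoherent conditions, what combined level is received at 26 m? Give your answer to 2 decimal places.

75.78 dB SPL

Combined at 3.2 m: 10·log₁₀(10^(92.0/10)+10^(89.6/10)) = 93.974 dB SPL.
Then apply −20·log₁₀(26/3.2) = -18.196 dB → 75.78 dB SPL.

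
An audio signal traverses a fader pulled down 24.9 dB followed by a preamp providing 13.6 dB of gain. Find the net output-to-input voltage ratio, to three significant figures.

Net gain = (−24.9) + 13.6 = -11.3 dB.
Voltage ratio = 10^(-11.3/20) = 0.272.

0.272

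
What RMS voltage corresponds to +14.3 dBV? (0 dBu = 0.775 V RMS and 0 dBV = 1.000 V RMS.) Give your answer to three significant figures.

V = 1.000 V × 10^(+14.3/20).
= 1.000 × 5.188 = 5.19 V.

5.19 V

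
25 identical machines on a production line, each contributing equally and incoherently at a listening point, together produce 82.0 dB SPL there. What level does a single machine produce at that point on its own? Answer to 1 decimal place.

68.0 dB SPL

25 equal incoherent sources add 10·log₁₀(25) = 13.98 dB over one source.
L_one = 82.0 − 13.98 = 68.0 dB SPL.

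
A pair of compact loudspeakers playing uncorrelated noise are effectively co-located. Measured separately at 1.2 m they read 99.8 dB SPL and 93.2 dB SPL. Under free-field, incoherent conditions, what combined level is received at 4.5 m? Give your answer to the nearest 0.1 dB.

89.2 dB SPL

Combined at 1.2 m: 10·log₁₀(10^(99.8/10)+10^(93.2/10)) = 100.66 dB SPL.
Then apply −20·log₁₀(4.5/1.2) = -11.48 dB → 89.2 dB SPL.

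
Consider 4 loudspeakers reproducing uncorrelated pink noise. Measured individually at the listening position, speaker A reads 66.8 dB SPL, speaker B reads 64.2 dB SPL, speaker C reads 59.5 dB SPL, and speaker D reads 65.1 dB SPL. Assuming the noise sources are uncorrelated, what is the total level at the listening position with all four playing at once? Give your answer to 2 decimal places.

Add the sources as powers (linear), then convert back to dB:
L_total = 10·log₁₀(10^(66.8/10) + 10^(64.2/10) + 10^(59.5/10) + 10^(65.1/10)) = 10·log₁₀(11540000) = 70.62 dB SPL.

70.62 dB SPL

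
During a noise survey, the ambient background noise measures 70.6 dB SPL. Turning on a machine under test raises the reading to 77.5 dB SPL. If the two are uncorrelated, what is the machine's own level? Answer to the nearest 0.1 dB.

Background correction is a power subtraction:
L_src = 10·log₁₀(10^(77.5/10) − 10^(70.6/10)) = 10·log₁₀(44750000) = 76.5 dB SPL.

76.5 dB SPL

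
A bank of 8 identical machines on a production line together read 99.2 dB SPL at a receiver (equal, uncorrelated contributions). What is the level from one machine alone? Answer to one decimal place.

90.2 dB SPL

8 equal incoherent sources add 10·log₁₀(8) = 9.03 dB over one source.
L_one = 99.2 − 9.03 = 90.2 dB SPL.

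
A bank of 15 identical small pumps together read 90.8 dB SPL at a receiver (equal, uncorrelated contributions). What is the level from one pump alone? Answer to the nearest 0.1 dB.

79.0 dB SPL

15 equal incoherent sources add 10·log₁₀(15) = 11.76 dB over one source.
L_one = 90.8 − 11.76 = 79.0 dB SPL.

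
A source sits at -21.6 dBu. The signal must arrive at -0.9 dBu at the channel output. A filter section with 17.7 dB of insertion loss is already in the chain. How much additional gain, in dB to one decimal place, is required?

The required make-up gain is the shortfall in the dB sum.
G = -0.9 − (-21.6) + 17.7 = 38.4 dB.

38.4 dB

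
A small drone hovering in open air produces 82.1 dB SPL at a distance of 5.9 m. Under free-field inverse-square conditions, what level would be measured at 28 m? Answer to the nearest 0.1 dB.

Free-field point source: level drops by 20·log₁₀ of the distance ratio.
ΔL = −20·log₁₀(28/5.9) = -13.53 dB, so L₂ = 82.1 + (-13.53) = 68.6 dB SPL.

68.6 dB SPL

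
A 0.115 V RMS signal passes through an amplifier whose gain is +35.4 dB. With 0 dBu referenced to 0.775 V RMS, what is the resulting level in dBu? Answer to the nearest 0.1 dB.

Input level: 20·log₁₀(0.115/0.775) = -16.57 dBu.
Output: -16.57 + 35.4 = +18.8 dBu.

+18.8 dBu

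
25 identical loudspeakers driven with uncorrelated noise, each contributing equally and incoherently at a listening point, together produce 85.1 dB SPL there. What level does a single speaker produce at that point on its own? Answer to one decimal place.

25 equal incoherent sources add 10·log₁₀(25) = 13.98 dB over one source.
L_one = 85.1 − 13.98 = 71.1 dB SPL.

71.1 dB SPL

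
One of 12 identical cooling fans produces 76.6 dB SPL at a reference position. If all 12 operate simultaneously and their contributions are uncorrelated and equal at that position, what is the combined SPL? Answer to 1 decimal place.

12 equal incoherent sources raise the level by 10·log₁₀(12) = 10.79 dB.
L_total = 76.6 + 10.79 = 87.4 dB SPL.

87.4 dB SPL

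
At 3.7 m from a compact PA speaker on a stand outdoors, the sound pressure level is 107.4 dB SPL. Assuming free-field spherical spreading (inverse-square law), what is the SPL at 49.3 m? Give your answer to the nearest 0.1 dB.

84.9 dB SPL

Free-field point source: level drops by 20·log₁₀ of the distance ratio.
ΔL = −20·log₁₀(49.3/3.7) = -22.49 dB, so L₂ = 107.4 + (-22.49) = 84.9 dB SPL.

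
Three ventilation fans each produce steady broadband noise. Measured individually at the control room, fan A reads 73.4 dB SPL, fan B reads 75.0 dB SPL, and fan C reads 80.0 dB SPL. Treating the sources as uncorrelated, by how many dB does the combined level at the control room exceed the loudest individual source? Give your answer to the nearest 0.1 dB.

1.9 dB

Incoherent sources sum as intensities:
L_total = 10·log₁₀(10^(73.4/10) + 10^(75.0/10) + 10^(80.0/10)) = 81.86 dB SPL.
Excess over the loudest (80.0 dB): 81.86 − 80.0 = 1.9 dB.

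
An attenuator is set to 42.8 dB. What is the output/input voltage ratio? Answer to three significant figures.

Voltage ratio = 10^(dB/20).
10^(-42.8/20) = 10^(-2.140) = 0.00724.

0.00724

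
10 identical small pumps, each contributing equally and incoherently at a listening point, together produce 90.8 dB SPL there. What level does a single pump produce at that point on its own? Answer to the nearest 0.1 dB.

80.8 dB SPL

10 equal incoherent sources add 10·log₁₀(10) = 10.00 dB over one source.
L_one = 90.8 − 10.00 = 80.8 dB SPL.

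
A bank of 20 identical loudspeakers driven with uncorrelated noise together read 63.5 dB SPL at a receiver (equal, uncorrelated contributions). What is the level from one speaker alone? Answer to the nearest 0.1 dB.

50.5 dB SPL

20 equal incoherent sources add 10·log₁₀(20) = 13.01 dB over one source.
L_one = 63.5 − 13.01 = 50.5 dB SPL.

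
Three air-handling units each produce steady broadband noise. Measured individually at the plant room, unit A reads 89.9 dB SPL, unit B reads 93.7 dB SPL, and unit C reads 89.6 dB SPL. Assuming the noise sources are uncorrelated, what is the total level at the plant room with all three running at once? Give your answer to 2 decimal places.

96.27 dB SPL

Uncorrelated sources add in intensity (power), not in dB.
L_total = 10·log₁₀(10^(89.9/10) + 10^(93.7/10) + 10^(89.6/10)) = 10·log₁₀(4233000000) = 96.27 dB SPL.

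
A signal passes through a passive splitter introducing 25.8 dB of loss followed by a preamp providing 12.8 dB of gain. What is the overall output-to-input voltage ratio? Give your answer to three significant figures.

0.224

Net gain = (−25.8) + 12.8 = -13.0 dB.
Voltage ratio = 10^(-13.0/20) = 0.224.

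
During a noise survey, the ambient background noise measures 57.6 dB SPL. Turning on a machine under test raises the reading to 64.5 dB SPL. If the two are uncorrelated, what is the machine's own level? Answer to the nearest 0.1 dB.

63.5 dB SPL

Remove the background by subtracting linear intensities:
L_src = 10·log₁₀(10^(64.5/10) − 10^(57.6/10)) = 10·log₁₀(2243000) = 63.5 dB SPL.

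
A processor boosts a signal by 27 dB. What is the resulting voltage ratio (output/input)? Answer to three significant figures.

22.4

Voltage ratio = 10^(dB/20).
10^(27/20) = 10^(1.350) = 22.4.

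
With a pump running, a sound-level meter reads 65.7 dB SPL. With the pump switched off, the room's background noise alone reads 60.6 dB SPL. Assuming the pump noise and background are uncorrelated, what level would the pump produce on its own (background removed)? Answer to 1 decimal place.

64.1 dB SPL

Subtract intensities: L_src = 10·log₁₀(10^(L_total/10) − 10^(L_bg/10)).
L_src = 10·log₁₀(10^(65.7/10) − 10^(60.6/10)) = 10·log₁₀(2567000) = 64.1 dB SPL.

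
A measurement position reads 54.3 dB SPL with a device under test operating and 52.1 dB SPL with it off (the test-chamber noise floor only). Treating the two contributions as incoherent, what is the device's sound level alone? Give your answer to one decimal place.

50.3 dB SPL

Remove the background by subtracting linear intensities:
L_src = 10·log₁₀(10^(54.3/10) − 10^(52.1/10)) = 10·log₁₀(107000) = 50.3 dB SPL.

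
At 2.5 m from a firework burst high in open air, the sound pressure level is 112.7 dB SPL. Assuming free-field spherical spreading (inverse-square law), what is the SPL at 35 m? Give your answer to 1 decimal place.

89.8 dB SPL

Free-field point source: level drops by 20·log₁₀ of the distance ratio.
ΔL = −20·log₁₀(35/2.5) = -22.92 dB, so L₂ = 112.7 + (-22.92) = 89.8 dB SPL.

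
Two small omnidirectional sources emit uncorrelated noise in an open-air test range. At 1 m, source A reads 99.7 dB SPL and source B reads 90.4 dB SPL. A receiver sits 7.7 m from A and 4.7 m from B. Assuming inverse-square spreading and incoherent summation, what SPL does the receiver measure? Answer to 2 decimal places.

At the listener: L_A = 99.7 − 20·log₁₀(7.7) = 81.970 dB; L_B = 90.4 − 20·log₁₀(4.7) = 76.958 dB.
Combined: 10·log₁₀(10^(81.970/10)+10^(76.958/10)) = 83.16 dB SPL.

83.16 dB SPL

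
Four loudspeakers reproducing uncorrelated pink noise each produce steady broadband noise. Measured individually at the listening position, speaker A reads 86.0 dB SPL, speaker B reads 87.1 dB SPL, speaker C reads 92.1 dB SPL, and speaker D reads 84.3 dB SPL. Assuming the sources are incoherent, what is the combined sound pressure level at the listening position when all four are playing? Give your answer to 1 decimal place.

Incoherent sources sum as intensities:
L_total = 10·log₁₀(10^(86.0/10) + 10^(87.1/10) + 10^(92.1/10) + 10^(84.3/10)) = 10·log₁₀(2802000000) = 94.5 dB SPL.

94.5 dB SPL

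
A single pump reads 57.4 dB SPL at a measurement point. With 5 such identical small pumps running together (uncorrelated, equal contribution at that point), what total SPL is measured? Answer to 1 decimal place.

64.4 dB SPL

5 equal incoherent sources raise the level by 10·log₁₀(5) = 6.99 dB.
L_total = 57.4 + 6.99 = 64.4 dB SPL.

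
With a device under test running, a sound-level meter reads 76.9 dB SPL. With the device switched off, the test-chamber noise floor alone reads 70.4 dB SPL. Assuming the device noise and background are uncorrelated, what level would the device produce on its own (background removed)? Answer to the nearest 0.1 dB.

Subtract intensities: L_src = 10·log₁₀(10^(L_total/10) − 10^(L_bg/10)).
L_src = 10·log₁₀(10^(76.9/10) − 10^(70.4/10)) = 10·log₁₀(38010000) = 75.8 dB SPL.

75.8 dB SPL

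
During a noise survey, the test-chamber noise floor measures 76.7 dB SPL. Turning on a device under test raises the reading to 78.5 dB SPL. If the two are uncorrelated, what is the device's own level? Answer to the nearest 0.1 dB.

73.8 dB SPL

Background correction is a power subtraction:
L_src = 10·log₁₀(10^(78.5/10) − 10^(76.7/10)) = 10·log₁₀(24020000) = 73.8 dB SPL.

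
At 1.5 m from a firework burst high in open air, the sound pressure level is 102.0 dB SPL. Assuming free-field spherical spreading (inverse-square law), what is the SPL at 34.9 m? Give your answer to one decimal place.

For a point source in a free field, ΔL = −20·log₁₀(d₂/d₁).
ΔL = −20·log₁₀(34.9/1.5) = -27.33 dB, so L₂ = 102.0 + (-27.33) = 74.7 dB SPL.

74.7 dB SPL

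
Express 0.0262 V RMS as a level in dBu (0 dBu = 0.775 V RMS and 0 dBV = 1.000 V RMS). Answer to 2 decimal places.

-29.42 dBu

dBu = 20·log₁₀(V / 0.775 V).
20·log₁₀(0.0262/0.775) = -29.42 dBu.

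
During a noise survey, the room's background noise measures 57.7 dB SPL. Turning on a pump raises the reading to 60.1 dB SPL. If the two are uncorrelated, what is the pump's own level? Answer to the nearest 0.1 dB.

Remove the background by subtracting linear intensities:
L_src = 10·log₁₀(10^(60.1/10) − 10^(57.7/10)) = 10·log₁₀(434400) = 56.4 dB SPL.

56.4 dB SPL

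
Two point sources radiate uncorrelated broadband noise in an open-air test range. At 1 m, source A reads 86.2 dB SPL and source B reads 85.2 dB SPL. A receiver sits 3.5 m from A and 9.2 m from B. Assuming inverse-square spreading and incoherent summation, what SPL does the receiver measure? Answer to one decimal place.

At the listener: L_A = 86.2 − 20·log₁₀(3.5) = 75.32 dB; L_B = 85.2 − 20·log₁₀(9.2) = 65.92 dB.
Combined: 10·log₁₀(10^(75.32/10)+10^(65.92/10)) = 75.8 dB SPL.

75.8 dB SPL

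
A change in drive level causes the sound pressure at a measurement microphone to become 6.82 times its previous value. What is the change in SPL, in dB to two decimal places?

SPL change from a pressure ratio uses the 20·log₁₀ form:
20·log₁₀(6.82) = 16.68 dB.

16.68 dB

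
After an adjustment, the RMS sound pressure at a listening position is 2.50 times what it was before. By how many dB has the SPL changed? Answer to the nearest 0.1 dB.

Sound pressure is an amplitude quantity: ΔL = 20·log₁₀(p₂/p₁).
20·log₁₀(2.50) = 8.0 dB.

8.0 dB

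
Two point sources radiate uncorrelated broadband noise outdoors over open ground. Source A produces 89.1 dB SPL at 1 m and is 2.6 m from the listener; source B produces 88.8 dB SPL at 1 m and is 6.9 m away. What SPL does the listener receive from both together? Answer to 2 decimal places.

At the listener: L_A = 89.1 − 20·log₁₀(2.6) = 80.801 dB; L_B = 88.8 − 20·log₁₀(6.9) = 72.023 dB.
Combined: 10·log₁₀(10^(80.801/10)+10^(72.023/10)) = 81.34 dB SPL.

81.34 dB SPL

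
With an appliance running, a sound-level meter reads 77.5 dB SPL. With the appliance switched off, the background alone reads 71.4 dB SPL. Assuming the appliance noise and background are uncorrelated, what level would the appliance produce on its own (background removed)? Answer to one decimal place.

76.3 dB SPL

Remove the background by subtracting linear intensities:
L_src = 10·log₁₀(10^(77.5/10) − 10^(71.4/10)) = 10·log₁₀(42430000) = 76.3 dB SPL.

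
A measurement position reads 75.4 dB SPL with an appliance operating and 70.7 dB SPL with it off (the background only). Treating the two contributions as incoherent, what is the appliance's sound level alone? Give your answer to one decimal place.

Subtract intensities: L_src = 10·log₁₀(10^(L_total/10) − 10^(L_bg/10)).
L_src = 10·log₁₀(10^(75.4/10) − 10^(70.7/10)) = 10·log₁₀(22920000) = 73.6 dB SPL.

73.6 dB SPL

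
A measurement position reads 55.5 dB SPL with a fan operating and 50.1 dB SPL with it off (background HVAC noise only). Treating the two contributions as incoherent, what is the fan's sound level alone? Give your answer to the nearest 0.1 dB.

54.0 dB SPL

Remove the background by subtracting linear intensities:
L_src = 10·log₁₀(10^(55.5/10) − 10^(50.1/10)) = 10·log₁₀(252500) = 54.0 dB SPL.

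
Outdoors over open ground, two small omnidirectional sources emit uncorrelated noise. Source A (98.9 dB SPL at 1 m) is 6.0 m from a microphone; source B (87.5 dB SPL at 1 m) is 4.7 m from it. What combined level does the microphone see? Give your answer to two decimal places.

83.82 dB SPL

At the listener: L_A = 98.9 − 20·log₁₀(6.0) = 83.337 dB; L_B = 87.5 − 20·log₁₀(4.7) = 74.058 dB.
Combined: 10·log₁₀(10^(83.337/10)+10^(74.058/10)) = 83.82 dB SPL.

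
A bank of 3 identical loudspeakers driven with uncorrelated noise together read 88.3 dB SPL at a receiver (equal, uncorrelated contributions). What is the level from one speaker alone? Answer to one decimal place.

83.5 dB SPL

3 equal incoherent sources add 10·log₁₀(3) = 4.77 dB over one source.
L_one = 88.3 − 4.77 = 83.5 dB SPL.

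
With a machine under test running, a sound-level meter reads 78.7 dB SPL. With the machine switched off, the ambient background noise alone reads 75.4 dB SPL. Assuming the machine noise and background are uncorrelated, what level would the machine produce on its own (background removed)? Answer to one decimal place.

Subtract intensities: L_src = 10·log₁₀(10^(L_total/10) − 10^(L_bg/10)).
L_src = 10·log₁₀(10^(78.7/10) − 10^(75.4/10)) = 10·log₁₀(39460000) = 76.0 dB SPL.

76.0 dB SPL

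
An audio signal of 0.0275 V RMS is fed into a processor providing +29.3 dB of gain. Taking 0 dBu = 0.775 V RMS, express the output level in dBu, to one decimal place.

+0.3 dBu

Input level: 20·log₁₀(0.0275/0.775) = -29.00 dBu.
Output: -29.00 + 29.3 = +0.3 dBu.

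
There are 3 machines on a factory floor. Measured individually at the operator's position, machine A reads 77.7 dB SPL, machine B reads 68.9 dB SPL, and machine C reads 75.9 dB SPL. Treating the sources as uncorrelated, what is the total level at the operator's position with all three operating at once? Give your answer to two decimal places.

Incoherent sources sum as intensities:
L_total = 10·log₁₀(10^(77.7/10) + 10^(68.9/10) + 10^(75.9/10)) = 10·log₁₀(105600000) = 80.23 dB SPL.

80.23 dB SPL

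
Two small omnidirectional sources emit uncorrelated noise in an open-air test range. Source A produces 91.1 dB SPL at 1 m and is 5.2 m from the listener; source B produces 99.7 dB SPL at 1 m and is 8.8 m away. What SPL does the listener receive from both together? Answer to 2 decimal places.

At the listener: L_A = 91.1 − 20·log₁₀(5.2) = 76.780 dB; L_B = 99.7 − 20·log₁₀(8.8) = 80.810 dB.
Combined: 10·log₁₀(10^(76.780/10)+10^(80.810/10)) = 82.26 dB SPL.

82.26 dB SPL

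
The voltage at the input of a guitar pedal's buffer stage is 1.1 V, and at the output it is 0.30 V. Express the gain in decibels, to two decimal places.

Voltage is an amplitude quantity, so gain = 20·log₁₀(V_out/V_in).
20·log₁₀(0.30/1.1) = 20·log₁₀(0.2727) = -11.29 dB.

-11.29 dB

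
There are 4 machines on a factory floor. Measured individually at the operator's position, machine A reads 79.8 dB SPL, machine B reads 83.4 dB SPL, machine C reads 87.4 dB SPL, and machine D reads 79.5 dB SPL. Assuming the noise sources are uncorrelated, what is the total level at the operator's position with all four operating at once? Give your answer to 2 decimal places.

Add the sources as powers (linear), then convert back to dB:
L_total = 10·log₁₀(10^(79.8/10) + 10^(83.4/10) + 10^(87.4/10) + 10^(79.5/10)) = 10·log₁₀(952900000) = 89.79 dB SPL.

89.79 dB SPL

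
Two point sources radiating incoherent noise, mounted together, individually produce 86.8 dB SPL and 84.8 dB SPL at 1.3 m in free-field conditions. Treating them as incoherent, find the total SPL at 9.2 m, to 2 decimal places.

71.93 dB SPL

Combined at 1.3 m: 10·log₁₀(10^(86.8/10)+10^(84.8/10)) = 88.924 dB SPL.
Then apply −20·log₁₀(9.2/1.3) = -16.997 dB → 71.93 dB SPL.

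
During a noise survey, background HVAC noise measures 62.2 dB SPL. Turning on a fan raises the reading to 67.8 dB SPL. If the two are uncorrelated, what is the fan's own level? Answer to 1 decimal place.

66.4 dB SPL

Background correction is a power subtraction:
L_src = 10·log₁₀(10^(67.8/10) − 10^(62.2/10)) = 10·log₁₀(4366000) = 66.4 dB SPL.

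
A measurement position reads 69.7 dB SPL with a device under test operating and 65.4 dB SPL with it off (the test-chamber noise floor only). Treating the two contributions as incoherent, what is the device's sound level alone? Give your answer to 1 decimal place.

Remove the background by subtracting linear intensities:
L_src = 10·log₁₀(10^(69.7/10) − 10^(65.4/10)) = 10·log₁₀(5865000) = 67.7 dB SPL.

67.7 dB SPL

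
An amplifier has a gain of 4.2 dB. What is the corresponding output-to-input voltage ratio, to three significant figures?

1.62

Voltage ratio = 10^(dB/20).
10^(4.2/20) = 10^(0.2100) = 1.62.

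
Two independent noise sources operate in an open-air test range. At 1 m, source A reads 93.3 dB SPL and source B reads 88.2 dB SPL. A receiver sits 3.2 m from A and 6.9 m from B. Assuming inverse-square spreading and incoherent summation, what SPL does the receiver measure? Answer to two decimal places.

83.48 dB SPL

At the listener: L_A = 93.3 − 20·log₁₀(3.2) = 83.197 dB; L_B = 88.2 − 20·log₁₀(6.9) = 71.423 dB.
Combined: 10·log₁₀(10^(83.197/10)+10^(71.423/10)) = 83.48 dB SPL.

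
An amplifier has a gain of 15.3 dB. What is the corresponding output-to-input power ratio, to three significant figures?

33.9

Power ratio = 10^(dB/10).
10^(15.3/10) = 10^(1.530) = 33.9.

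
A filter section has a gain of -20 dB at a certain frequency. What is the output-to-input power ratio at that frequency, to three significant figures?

0.0100

Power ratio = 10^(dB/10).
10^(-20/10) = 10^(-2.000) = 0.0100.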